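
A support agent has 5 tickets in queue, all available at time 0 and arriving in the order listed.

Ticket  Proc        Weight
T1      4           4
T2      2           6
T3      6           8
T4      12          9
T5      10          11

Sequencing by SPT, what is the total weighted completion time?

SPT (increasing processing time): T2 T1 T3 T5 T4.
T2: finishes 2, weight 6, w·C = 12
T1: finishes 6, weight 4, w·C = 24
T3: finishes 12, weight 8, w·C = 96
T5: finishes 22, weight 11, w·C = 242
T4: finishes 34, weight 9, w·C = 306
Sum = 12+24+96+242+306 = 680.

680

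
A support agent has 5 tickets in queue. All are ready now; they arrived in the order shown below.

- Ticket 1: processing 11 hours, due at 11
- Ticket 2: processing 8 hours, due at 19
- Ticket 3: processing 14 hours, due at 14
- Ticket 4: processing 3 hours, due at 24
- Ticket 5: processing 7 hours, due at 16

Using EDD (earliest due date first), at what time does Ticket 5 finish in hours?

EDD (increasing due date): Ticket 1 Ticket 3 Ticket 5 Ticket 2 Ticket 4.
Ticket 1: 0→11
Ticket 3: 11→25
Ticket 5: 25→32

32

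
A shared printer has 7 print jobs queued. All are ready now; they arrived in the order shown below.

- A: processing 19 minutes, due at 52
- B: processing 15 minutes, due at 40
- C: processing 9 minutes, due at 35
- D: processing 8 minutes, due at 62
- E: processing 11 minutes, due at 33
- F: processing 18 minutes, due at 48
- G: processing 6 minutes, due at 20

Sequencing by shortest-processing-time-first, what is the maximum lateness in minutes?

34

SPT (increasing processing time): G D C E B F A.
G: 0→6, due 20, lateness -14
D: 6→14, due 62, lateness -48
C: 14→23, due 35, lateness -12
E: 23→34, due 33, lateness 1
B: 34→49, due 40, lateness 9
F: 49→67, due 48, lateness 19
A: 67→86, due 52, lateness 34
Maximum = 34.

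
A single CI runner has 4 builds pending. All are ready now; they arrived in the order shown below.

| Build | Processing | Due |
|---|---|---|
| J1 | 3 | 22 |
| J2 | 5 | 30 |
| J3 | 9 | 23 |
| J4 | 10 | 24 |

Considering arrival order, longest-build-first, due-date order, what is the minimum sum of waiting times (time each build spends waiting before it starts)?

FIFO (arrival order): J1 J2 J3 J4.
J1: waits 0, runs 0→3
J2: waits 3, runs 3→8
J3: waits 8, runs 8→17
J4: waits 17, runs 17→27
Sum = 0+3+8+17 = 28.
LPT (decreasing processing time): J4 J3 J2 J1.
J4: waits 0, runs 0→10
J3: waits 10, runs 10→19
J2: waits 19, runs 19→24
J1: waits 24, runs 24→27
Sum = 0+10+19+24 = 53.
EDD (increasing due date): J1 J3 J4 J2.
J1: waits 0, runs 0→3
J3: waits 3, runs 3→12
J4: waits 12, runs 12→22
J2: waits 22, runs 22→27
Sum = 0+3+12+22 = 37.
FIFO 28, LPT 53, EDD 37 → minimum 28.

28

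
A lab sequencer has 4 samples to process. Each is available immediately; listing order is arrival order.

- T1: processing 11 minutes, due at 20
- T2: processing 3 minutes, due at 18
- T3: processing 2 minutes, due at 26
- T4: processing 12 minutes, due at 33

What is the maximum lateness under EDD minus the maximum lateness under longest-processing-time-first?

EDD (increasing due date): T2 T1 T3 T4.
T2: 0→3, due 18, lateness -15
T1: 3→14, due 20, lateness -6
T3: 14→16, due 26, lateness -10
T4: 16→28, due 33, lateness -5
Maximum = -5.
LPT (decreasing processing time): T4 T1 T2 T3.
T4: 0→12, due 33, lateness -21
T1: 12→23, due 20, lateness 3
T2: 23→26, due 18, lateness 8
T3: 26→28, due 26, lateness 2
Maximum = 8.
Difference = -5 − 8 = -13.

-13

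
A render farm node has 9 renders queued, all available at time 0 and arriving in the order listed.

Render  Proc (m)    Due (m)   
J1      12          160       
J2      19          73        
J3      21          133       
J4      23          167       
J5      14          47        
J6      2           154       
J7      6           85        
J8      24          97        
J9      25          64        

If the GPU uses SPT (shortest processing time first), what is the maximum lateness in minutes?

SPT (increasing processing time): J6 J7 J1 J5 J2 J3 J4 J8 J9.
J6: 0→2, due 154, lateness -152
J7: 2→8, due 85, lateness -77
J1: 8→20, due 160, lateness -140
J5: 20→34, due 47, lateness -13
J2: 34→53, due 73, lateness -20
J3: 53→74, due 133, lateness -59
J4: 74→97, due 167, lateness -70
J8: 97→121, due 97, lateness 24
J9: 121→146, due 64, lateness 82
Maximum = 82.

82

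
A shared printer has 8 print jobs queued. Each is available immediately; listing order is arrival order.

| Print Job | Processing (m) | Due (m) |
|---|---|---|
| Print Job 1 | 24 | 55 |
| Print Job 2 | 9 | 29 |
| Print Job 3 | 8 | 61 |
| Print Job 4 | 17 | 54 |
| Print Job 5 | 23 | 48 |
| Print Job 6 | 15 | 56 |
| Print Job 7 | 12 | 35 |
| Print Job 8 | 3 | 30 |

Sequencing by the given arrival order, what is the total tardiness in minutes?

FIFO (arrival order): Print Job 1 Print Job 2 Print Job 3 Print Job 4 Print Job 5 Print Job 6 Print Job 7 Print Job 8.
Print Job 1: 0→24, due 55, tardiness 0
Print Job 2: 24→33, due 29, tardiness 4
Print Job 3: 33→41, due 61, tardiness 0
Print Job 4: 41→58, due 54, tardiness 4
Print Job 5: 58→81, due 48, tardiness 33
Print Job 6: 81→96, due 56, tardiness 40
Print Job 7: 96→108, due 35, tardiness 73
Print Job 8: 108→111, due 30, tardiness 81
Sum = 0+4+0+4+33+40+73+81 = 235.

235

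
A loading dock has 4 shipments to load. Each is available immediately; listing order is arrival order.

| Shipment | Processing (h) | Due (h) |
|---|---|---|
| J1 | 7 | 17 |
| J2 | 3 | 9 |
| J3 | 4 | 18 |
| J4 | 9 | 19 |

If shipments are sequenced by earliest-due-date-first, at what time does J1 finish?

EDD (increasing due date): J2 J1 J3 J4.
J2: 0→3
J1: 3→10

10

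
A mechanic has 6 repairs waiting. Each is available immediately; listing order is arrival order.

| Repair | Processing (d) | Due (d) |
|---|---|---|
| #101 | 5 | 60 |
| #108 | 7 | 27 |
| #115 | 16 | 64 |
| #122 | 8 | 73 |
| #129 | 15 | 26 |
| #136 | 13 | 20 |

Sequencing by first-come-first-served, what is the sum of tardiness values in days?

FIFO (arrival order): #101 #108 #115 #122 #129 #136.
#101: 0→5, due 60, tardiness 0
#108: 5→12, due 27, tardiness 0
#115: 12→28, due 64, tardiness 0
#122: 28→36, due 73, tardiness 0
#129: 36→51, due 26, tardiness 25
#136: 51→64, due 20, tardiness 44
Sum = 0+0+0+0+25+44 = 69.

69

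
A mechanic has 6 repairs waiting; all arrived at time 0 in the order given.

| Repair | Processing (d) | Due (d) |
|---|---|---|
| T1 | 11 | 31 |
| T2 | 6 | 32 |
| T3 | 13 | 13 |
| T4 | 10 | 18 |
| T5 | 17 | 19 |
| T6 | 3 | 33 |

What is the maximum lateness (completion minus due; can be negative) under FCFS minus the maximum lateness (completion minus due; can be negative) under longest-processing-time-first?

FIFO (arrival order): T1 T2 T3 T4 T5 T6.
T1: 0→11, due 31, lateness -20
T2: 11→17, due 32, lateness -15
T3: 17→30, due 13, lateness 17
T4: 30→40, due 18, lateness 22
T5: 40→57, due 19, lateness 38
T6: 57→60, due 33, lateness 27
Maximum = 38.
LPT (decreasing processing time): T5 T3 T1 T4 T2 T6.
T5: 0→17, due 19, lateness -2
T3: 17→30, due 13, lateness 17
T1: 30→41, due 31, lateness 10
T4: 41→51, due 18, lateness 33
T2: 51→57, due 32, lateness 25
T6: 57→60, due 33, lateness 27
Maximum = 33.
Difference = 38 − 33 = 5.

5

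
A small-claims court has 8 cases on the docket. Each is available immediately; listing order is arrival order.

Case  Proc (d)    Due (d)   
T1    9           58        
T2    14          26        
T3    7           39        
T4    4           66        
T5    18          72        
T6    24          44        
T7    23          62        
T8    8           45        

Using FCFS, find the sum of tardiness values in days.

FIFO (arrival order): T1 T2 T3 T4 T5 T6 T7 T8.
T1: 0→9, due 58, tardiness 0
T2: 9→23, due 26, tardiness 0
T3: 23→30, due 39, tardiness 0
T4: 30→34, due 66, tardiness 0
T5: 34→52, due 72, tardiness 0
T6: 52→76, due 44, tardiness 32
T7: 76→99, due 62, tardiness 37
T8: 99→107, due 45, tardiness 62
Sum = 0+0+0+0+0+32+37+62 = 131.

131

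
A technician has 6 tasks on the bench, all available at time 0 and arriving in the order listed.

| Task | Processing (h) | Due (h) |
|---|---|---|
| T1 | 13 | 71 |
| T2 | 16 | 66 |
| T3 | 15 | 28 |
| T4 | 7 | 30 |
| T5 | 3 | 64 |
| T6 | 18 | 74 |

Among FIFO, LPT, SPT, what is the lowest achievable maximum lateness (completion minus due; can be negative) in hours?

10

FIFO (arrival order): T1 T2 T3 T4 T5 T6.
T1: 0→13, due 71, lateness -58
T2: 13→29, due 66, lateness -37
T3: 29→44, due 28, lateness 16
T4: 44→51, due 30, lateness 21
T5: 51→54, due 64, lateness -10
T6: 54→72, due 74, lateness -2
Maximum = 21.
LPT (decreasing processing time): T6 T2 T3 T1 T4 T5.
T6: 0→18, due 74, lateness -56
T2: 18→34, due 66, lateness -32
T3: 34→49, due 28, lateness 21
T1: 49→62, due 71, lateness -9
T4: 62→69, due 30, lateness 39
T5: 69→72, due 64, lateness 8
Maximum = 39.
SPT (increasing processing time): T5 T4 T1 T3 T2 T6.
T5: 0→3, due 64, lateness -61
T4: 3→10, due 30, lateness -20
T1: 10→23, due 71, lateness -48
T3: 23→38, due 28, lateness 10
T2: 38→54, due 66, lateness -12
T6: 54→72, due 74, lateness -2
Maximum = 10.
FIFO 21, LPT 39, SPT 10 → minimum 10.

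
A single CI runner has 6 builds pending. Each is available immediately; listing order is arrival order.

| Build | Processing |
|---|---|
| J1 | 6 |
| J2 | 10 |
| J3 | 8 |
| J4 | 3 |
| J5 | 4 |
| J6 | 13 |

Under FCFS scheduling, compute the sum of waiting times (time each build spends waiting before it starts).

FIFO (arrival order): J1 J2 J3 J4 J5 J6.
J1: waits 0, runs 0→6
J2: waits 6, runs 6→16
J3: waits 16, runs 16→24
J4: waits 24, runs 24→27
J5: waits 27, runs 27→31
J6: waits 31, runs 31→44
Sum = 0+6+16+24+27+31 = 104.

104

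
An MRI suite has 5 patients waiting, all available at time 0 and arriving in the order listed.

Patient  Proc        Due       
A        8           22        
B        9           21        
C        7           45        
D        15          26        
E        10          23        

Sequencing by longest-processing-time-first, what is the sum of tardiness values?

39

LPT (decreasing processing time): D E B A C.
D: 0→15, due 26, tardiness 0
E: 15→25, due 23, tardiness 2
B: 25→34, due 21, tardiness 13
A: 34→42, due 22, tardiness 20
C: 42→49, due 45, tardiness 4
Sum = 0+2+13+20+4 = 39.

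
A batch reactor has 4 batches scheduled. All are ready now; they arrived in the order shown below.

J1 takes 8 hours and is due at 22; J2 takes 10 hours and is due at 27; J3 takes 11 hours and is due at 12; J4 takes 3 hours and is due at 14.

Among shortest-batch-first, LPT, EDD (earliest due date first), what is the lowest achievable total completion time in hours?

SPT (increasing processing time): J4 J1 J2 J3.
J4: 0→3
J1: 3→11
J2: 11→21
J3: 21→32
Sum = 3+11+21+32 = 67.
LPT (decreasing processing time): J3 J2 J1 J4.
J3: 0→11
J2: 11→21
J1: 21→29
J4: 29→32
Sum = 11+21+29+32 = 93.
EDD (increasing due date): J3 J4 J1 J2.
J3: 0→11
J4: 11→14
J1: 14→22
J2: 22→32
Sum = 11+14+22+32 = 79.
SPT 67, LPT 93, EDD 79 → minimum 67.

67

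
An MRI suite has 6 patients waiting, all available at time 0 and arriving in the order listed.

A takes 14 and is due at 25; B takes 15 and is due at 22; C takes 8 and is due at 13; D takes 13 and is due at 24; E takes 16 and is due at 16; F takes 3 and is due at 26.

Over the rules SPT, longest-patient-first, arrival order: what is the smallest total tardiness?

97

SPT (increasing processing time): F C D A B E.
F: 0→3, due 26, tardiness 0
C: 3→11, due 13, tardiness 0
D: 11→24, due 24, tardiness 0
A: 24→38, due 25, tardiness 13
B: 38→53, due 22, tardiness 31
E: 53→69, due 16, tardiness 53
Sum = 0+0+0+13+31+53 = 97.
LPT (decreasing processing time): E B A D C F.
E: 0→16, due 16, tardiness 0
B: 16→31, due 22, tardiness 9
A: 31→45, due 25, tardiness 20
D: 45→58, due 24, tardiness 34
C: 58→66, due 13, tardiness 53
F: 66→69, due 26, tardiness 43
Sum = 0+9+20+34+53+43 = 159.
FIFO (arrival order): A B C D E F.
A: 0→14, due 25, tardiness 0
B: 14→29, due 22, tardiness 7
C: 29→37, due 13, tardiness 24
D: 37→50, due 24, tardiness 26
E: 50→66, due 16, tardiness 50
F: 66→69, due 26, tardiness 43
Sum = 0+7+24+26+50+43 = 150.
SPT 97, LPT 159, FIFO 150 → minimum 97.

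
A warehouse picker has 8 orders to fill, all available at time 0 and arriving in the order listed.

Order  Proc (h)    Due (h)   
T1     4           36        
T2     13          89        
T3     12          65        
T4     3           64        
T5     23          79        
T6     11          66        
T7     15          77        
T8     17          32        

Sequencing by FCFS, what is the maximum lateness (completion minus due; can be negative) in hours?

66

FIFO (arrival order): T1 T2 T3 T4 T5 T6 T7 T8.
T1: 0→4, due 36, lateness -32
T2: 4→17, due 89, lateness -72
T3: 17→29, due 65, lateness -36
T4: 29→32, due 64, lateness -32
T5: 32→55, due 79, lateness -24
T6: 55→66, due 66, lateness 0
T7: 66→81, due 77, lateness 4
T8: 81→98, due 32, lateness 66
Maximum = 66.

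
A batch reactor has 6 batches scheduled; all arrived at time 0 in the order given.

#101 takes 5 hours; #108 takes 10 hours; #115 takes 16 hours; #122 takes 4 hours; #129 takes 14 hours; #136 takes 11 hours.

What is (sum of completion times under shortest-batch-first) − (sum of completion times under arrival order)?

-29

SPT (increasing processing time): #122 #101 #108 #136 #129 #115.
#122: 0→4
#101: 4→9
#108: 9→19
#136: 19→30
#129: 30→44
#115: 44→60
Sum = 4+9+19+30+44+60 = 166.
FIFO (arrival order): #101 #108 #115 #122 #129 #136.
#101: 0→5
#108: 5→15
#115: 15→31
#122: 31→35
#129: 35→49
#136: 49→60
Sum = 5+15+31+35+49+60 = 195.
Difference = 166 − 195 = -29.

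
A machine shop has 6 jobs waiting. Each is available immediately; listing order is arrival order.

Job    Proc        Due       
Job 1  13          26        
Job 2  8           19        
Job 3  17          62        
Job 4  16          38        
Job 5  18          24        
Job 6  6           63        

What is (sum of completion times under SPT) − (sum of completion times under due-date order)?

SPT (increasing processing time): Job 6 Job 2 Job 1 Job 4 Job 3 Job 5.
Job 6: 0→6
Job 2: 6→14
Job 1: 14→27
Job 4: 27→43
Job 3: 43→60
Job 5: 60→78
Sum = 6+14+27+43+60+78 = 228.
EDD (increasing due date): Job 2 Job 5 Job 1 Job 4 Job 3 Job 6.
Job 2: 0→8
Job 5: 8→26
Job 1: 26→39
Job 4: 39→55
Job 3: 55→72
Job 6: 72→78
Sum = 8+26+39+55+72+78 = 278.
Difference = 228 − 278 = -50.

-50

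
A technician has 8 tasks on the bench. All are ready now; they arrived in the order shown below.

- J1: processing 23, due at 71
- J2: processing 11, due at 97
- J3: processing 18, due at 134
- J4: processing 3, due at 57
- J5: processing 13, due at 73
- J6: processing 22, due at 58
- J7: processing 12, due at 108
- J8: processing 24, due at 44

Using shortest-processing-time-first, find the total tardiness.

SPT (increasing processing time): J4 J2 J7 J5 J3 J6 J1 J8.
J4: 0→3, due 57, tardiness 0
J2: 3→14, due 97, tardiness 0
J7: 14→26, due 108, tardiness 0
J5: 26→39, due 73, tardiness 0
J3: 39→57, due 134, tardiness 0
J6: 57→79, due 58, tardiness 21
J1: 79→102, due 71, tardiness 31
J8: 102→126, due 44, tardiness 82
Sum = 0+0+0+0+0+21+31+82 = 134.

134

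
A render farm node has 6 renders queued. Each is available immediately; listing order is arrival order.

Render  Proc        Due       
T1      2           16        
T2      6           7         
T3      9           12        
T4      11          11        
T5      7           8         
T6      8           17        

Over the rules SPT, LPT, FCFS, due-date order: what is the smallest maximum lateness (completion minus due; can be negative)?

26

SPT (increasing processing time): T1 T2 T5 T6 T3 T4.
T1: 0→2, due 16, lateness -14
T2: 2→8, due 7, lateness 1
T5: 8→15, due 8, lateness 7
T6: 15→23, due 17, lateness 6
T3: 23→32, due 12, lateness 20
T4: 32→43, due 11, lateness 32
Maximum = 32.
LPT (decreasing processing time): T4 T3 T6 T5 T2 T1.
T4: 0→11, due 11, lateness 0
T3: 11→20, due 12, lateness 8
T6: 20→28, due 17, lateness 11
T5: 28→35, due 8, lateness 27
T2: 35→41, due 7, lateness 34
T1: 41→43, due 16, lateness 27
Maximum = 34.
FIFO (arrival order): T1 T2 T3 T4 T5 T6.
T1: 0→2, due 16, lateness -14
T2: 2→8, due 7, lateness 1
T3: 8→17, due 12, lateness 5
T4: 17→28, due 11, lateness 17
T5: 28→35, due 8, lateness 27
T6: 35→43, due 17, lateness 26
Maximum = 27.
EDD (increasing due date): T2 T5 T4 T3 T1 T6.
T2: 0→6, due 7, lateness -1
T5: 6→13, due 8, lateness 5
T4: 13→24, due 11, lateness 13
T3: 24→33, due 12, lateness 21
T1: 33→35, due 16, lateness 19
T6: 35→43, due 17, lateness 26
Maximum = 26.
SPT 32, LPT 34, FIFO 27, EDD 26 → minimum 26.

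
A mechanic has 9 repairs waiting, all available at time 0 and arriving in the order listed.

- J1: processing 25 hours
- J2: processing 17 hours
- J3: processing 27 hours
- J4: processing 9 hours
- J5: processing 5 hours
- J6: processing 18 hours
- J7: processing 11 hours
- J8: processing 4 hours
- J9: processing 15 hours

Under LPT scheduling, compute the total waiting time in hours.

LPT (decreasing processing time): J3 J1 J6 J2 J9 J7 J4 J5 J8.
J3: waits 0, runs 0→27
J1: waits 27, runs 27→52
J6: waits 52, runs 52→70
J2: waits 70, runs 70→87
J9: waits 87, runs 87→102
J7: waits 102, runs 102→113
J4: waits 113, runs 113→122
J5: waits 122, runs 122→127
J8: waits 127, runs 127→131
Sum = 0+27+52+70+87+102+113+122+127 = 700.

700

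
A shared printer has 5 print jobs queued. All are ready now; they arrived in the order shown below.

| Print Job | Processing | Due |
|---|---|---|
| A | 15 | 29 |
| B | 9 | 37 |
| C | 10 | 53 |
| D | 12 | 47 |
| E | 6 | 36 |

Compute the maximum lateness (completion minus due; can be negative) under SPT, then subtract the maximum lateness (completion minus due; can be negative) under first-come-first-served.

SPT (increasing processing time): E B C D A.
E: 0→6, due 36, lateness -30
B: 6→15, due 37, lateness -22
C: 15→25, due 53, lateness -28
D: 25→37, due 47, lateness -10
A: 37→52, due 29, lateness 23
Maximum = 23.
FIFO (arrival order): A B C D E.
A: 0→15, due 29, lateness -14
B: 15→24, due 37, lateness -13
C: 24→34, due 53, lateness -19
D: 34→46, due 47, lateness -1
E: 46→52, due 36, lateness 16
Maximum = 16.
Difference = 23 − 16 = 7.

7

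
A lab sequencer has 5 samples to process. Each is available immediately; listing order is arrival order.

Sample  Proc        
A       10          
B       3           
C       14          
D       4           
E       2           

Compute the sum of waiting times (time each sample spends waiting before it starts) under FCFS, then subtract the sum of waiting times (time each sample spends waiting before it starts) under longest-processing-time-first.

-16

FIFO (arrival order): A B C D E.
A: waits 0, runs 0→10
B: waits 10, runs 10→13
C: waits 13, runs 13→27
D: waits 27, runs 27→31
E: waits 31, runs 31→33
Sum = 0+10+13+27+31 = 81.
LPT (decreasing processing time): C A D B E.
C: waits 0, runs 0→14
A: waits 14, runs 14→24
D: waits 24, runs 24→28
B: waits 28, runs 28→31
E: waits 31, runs 31→33
Sum = 0+14+24+28+31 = 97.
Difference = 81 − 97 = -16.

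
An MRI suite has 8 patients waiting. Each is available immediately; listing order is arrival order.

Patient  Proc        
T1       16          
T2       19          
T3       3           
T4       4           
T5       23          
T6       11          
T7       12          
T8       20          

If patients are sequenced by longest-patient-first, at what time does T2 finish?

62

LPT (decreasing processing time): T5 T8 T2 T1 T7 T6 T4 T3.
T5: 0→23
T8: 23→43
T2: 43→62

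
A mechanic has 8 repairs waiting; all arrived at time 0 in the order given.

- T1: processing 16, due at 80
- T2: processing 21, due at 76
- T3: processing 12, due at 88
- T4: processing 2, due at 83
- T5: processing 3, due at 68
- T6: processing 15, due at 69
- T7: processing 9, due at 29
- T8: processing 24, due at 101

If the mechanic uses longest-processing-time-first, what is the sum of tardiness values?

LPT (decreasing processing time): T8 T2 T1 T6 T3 T7 T5 T4.
T8: 0→24, due 101, tardiness 0
T2: 24→45, due 76, tardiness 0
T1: 45→61, due 80, tardiness 0
T6: 61→76, due 69, tardiness 7
T3: 76→88, due 88, tardiness 0
T7: 88→97, due 29, tardiness 68
T5: 97→100, due 68, tardiness 32
T4: 100→102, due 83, tardiness 19
Sum = 0+0+0+7+0+68+32+19 = 126.

126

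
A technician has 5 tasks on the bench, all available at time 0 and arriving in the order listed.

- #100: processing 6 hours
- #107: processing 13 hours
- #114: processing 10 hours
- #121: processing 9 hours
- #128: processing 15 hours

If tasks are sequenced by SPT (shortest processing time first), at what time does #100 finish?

SPT (increasing processing time): #100 #121 #114 #107 #128.
#100: 0→6

6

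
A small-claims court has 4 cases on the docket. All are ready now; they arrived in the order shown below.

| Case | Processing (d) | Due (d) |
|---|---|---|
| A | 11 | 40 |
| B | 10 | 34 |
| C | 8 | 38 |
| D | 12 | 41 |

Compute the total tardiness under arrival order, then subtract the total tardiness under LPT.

-3

FIFO (arrival order): A B C D.
A: 0→11, due 40, tardiness 0
B: 11→21, due 34, tardiness 0
C: 21→29, due 38, tardiness 0
D: 29→41, due 41, tardiness 0
Sum = 0+0+0+0 = 0.
LPT (decreasing processing time): D A B C.
D: 0→12, due 41, tardiness 0
A: 12→23, due 40, tardiness 0
B: 23→33, due 34, tardiness 0
C: 33→41, due 38, tardiness 3
Sum = 0+0+0+3 = 3.
Difference = 0 − 3 = -3.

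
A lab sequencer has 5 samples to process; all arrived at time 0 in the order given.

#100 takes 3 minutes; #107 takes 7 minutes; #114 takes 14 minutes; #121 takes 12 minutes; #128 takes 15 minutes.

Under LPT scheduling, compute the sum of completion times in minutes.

LPT (decreasing processing time): #128 #114 #121 #107 #100.
#128: 0→15
#114: 15→29
#121: 29→41
#107: 41→48
#100: 48→51
Sum = 15+29+41+48+51 = 184.

184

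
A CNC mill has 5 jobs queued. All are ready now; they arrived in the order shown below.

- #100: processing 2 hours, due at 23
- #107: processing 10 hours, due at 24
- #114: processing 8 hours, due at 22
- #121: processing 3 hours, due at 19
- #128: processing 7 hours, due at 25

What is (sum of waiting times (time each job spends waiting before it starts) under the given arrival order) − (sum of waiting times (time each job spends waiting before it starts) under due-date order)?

7

FIFO (arrival order): #100 #107 #114 #121 #128.
#100: waits 0, runs 0→2
#107: waits 2, runs 2→12
#114: waits 12, runs 12→20
#121: waits 20, runs 20→23
#128: waits 23, runs 23→30
Sum = 0+2+12+20+23 = 57.
EDD (increasing due date): #121 #114 #100 #107 #128.
#121: waits 0, runs 0→3
#114: waits 3, runs 3→11
#100: waits 11, runs 11→13
#107: waits 13, runs 13→23
#128: waits 23, runs 23→30
Sum = 0+3+11+13+23 = 50.
Difference = 57 − 50 = 7.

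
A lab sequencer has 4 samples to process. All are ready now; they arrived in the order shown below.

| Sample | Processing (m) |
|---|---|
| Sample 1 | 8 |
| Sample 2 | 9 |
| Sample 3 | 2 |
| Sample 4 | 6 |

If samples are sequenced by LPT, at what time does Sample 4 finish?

23

LPT (decreasing processing time): Sample 2 Sample 1 Sample 4 Sample 3.
Sample 2: 0→9
Sample 1: 9→17
Sample 4: 17→23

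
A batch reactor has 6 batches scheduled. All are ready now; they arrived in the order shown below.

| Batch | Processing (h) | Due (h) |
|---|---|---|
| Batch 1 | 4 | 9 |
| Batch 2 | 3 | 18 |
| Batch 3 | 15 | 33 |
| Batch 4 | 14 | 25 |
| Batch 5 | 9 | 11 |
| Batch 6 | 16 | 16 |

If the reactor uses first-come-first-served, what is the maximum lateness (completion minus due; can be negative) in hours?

FIFO (arrival order): Batch 1 Batch 2 Batch 3 Batch 4 Batch 5 Batch 6.
Batch 1: 0→4, due 9, lateness -5
Batch 2: 4→7, due 18, lateness -11
Batch 3: 7→22, due 33, lateness -11
Batch 4: 22→36, due 25, lateness 11
Batch 5: 36→45, due 11, lateness 34
Batch 6: 45→61, due 16, lateness 45
Maximum = 45.

45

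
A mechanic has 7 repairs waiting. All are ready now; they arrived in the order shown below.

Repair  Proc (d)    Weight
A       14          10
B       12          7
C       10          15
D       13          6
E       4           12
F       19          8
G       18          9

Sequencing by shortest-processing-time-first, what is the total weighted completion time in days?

2563

SPT (increasing processing time): E C B D A G F.
E: finishes 4, weight 12, w·C = 48
C: finishes 14, weight 15, w·C = 210
B: finishes 26, weight 7, w·C = 182
D: finishes 39, weight 6, w·C = 234
A: finishes 53, weight 10, w·C = 530
G: finishes 71, weight 9, w·C = 639
F: finishes 90, weight 8, w·C = 720
Sum = 48+210+182+234+530+639+720 = 2563.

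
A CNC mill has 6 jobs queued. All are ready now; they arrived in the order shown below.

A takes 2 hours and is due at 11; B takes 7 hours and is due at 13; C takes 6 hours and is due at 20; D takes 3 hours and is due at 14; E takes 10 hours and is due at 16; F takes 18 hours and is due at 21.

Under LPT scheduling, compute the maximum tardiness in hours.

LPT (decreasing processing time): F E B C D A.
F: 0→18, due 21, tardiness 0
E: 18→28, due 16, tardiness 12
B: 28→35, due 13, tardiness 22
C: 35→41, due 20, tardiness 21
D: 41→44, due 14, tardiness 30
A: 44→46, due 11, tardiness 35
Maximum = 35.

35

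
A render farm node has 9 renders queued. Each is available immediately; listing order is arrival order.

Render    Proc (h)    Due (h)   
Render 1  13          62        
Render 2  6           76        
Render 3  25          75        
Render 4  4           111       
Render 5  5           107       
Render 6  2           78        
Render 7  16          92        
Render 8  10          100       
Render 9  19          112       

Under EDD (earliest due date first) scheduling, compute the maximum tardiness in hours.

0

EDD (increasing due date): Render 1 Render 3 Render 2 Render 6 Render 7 Render 8 Render 5 Render 4 Render 9.
Render 1: 0→13, due 62, tardiness 0
Render 3: 13→38, due 75, tardiness 0
Render 2: 38→44, due 76, tardiness 0
Render 6: 44→46, due 78, tardiness 0
Render 7: 46→62, due 92, tardiness 0
Render 8: 62→72, due 100, tardiness 0
Render 5: 72→77, due 107, tardiness 0
Render 4: 77→81, due 111, tardiness 0
Render 9: 81→100, due 112, tardiness 0
Maximum = 0.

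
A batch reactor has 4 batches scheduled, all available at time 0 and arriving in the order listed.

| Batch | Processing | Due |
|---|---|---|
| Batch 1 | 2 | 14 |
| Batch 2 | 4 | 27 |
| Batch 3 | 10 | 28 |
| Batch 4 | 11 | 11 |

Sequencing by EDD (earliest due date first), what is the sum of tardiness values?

0

EDD (increasing due date): Batch 4 Batch 1 Batch 2 Batch 3.
Batch 4: 0→11, due 11, tardiness 0
Batch 1: 11→13, due 14, tardiness 0
Batch 2: 13→17, due 27, tardiness 0
Batch 3: 17→27, due 28, tardiness 0
Sum = 0+0+0+0 = 0.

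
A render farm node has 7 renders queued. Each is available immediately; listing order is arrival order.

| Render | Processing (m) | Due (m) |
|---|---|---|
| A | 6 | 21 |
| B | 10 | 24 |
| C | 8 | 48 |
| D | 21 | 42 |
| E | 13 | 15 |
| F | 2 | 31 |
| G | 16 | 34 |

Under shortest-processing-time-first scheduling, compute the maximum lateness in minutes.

SPT (increasing processing time): F A C B E G D.
F: 0→2, due 31, lateness -29
A: 2→8, due 21, lateness -13
C: 8→16, due 48, lateness -32
B: 16→26, due 24, lateness 2
E: 26→39, due 15, lateness 24
G: 39→55, due 34, lateness 21
D: 55→76, due 42, lateness 34
Maximum = 34.

34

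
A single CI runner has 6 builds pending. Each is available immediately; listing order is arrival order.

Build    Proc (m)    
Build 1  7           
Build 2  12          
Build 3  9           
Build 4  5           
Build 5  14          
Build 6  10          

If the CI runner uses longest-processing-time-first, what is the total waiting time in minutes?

LPT (decreasing processing time): Build 5 Build 2 Build 6 Build 3 Build 1 Build 4.
Build 5: waits 0, runs 0→14
Build 2: waits 14, runs 14→26
Build 6: waits 26, runs 26→36
Build 3: waits 36, runs 36→45
Build 1: waits 45, runs 45→52
Build 4: waits 52, runs 52→57
Sum = 0+14+26+36+45+52 = 173.

173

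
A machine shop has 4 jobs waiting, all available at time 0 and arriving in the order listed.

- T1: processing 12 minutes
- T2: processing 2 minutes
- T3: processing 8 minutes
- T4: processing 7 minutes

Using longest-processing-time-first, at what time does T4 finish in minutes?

27

LPT (decreasing processing time): T1 T3 T4 T2.
T1: 0→12
T3: 12→20
T4: 20→27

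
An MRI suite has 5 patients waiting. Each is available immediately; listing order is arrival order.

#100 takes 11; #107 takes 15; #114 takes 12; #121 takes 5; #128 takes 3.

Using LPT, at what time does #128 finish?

46

LPT (decreasing processing time): #107 #114 #100 #121 #128.
#107: 0→15
#114: 15→27
#100: 27→38
#121: 38→43
#128: 43→46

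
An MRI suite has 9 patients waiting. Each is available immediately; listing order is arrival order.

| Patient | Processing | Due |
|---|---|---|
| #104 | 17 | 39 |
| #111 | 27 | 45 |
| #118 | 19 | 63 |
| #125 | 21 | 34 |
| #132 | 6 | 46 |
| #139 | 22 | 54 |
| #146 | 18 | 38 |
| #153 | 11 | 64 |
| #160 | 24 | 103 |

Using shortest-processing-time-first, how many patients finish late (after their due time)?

6

SPT (increasing processing time): #132 #153 #104 #146 #118 #125 #139 #160 #111.
#132: 0→6, due 46, tardiness 0
#153: 6→17, due 64, tardiness 0
#104: 17→34, due 39, tardiness 0
#146: 34→52, due 38, tardiness 14
#118: 52→71, due 63, tardiness 8
#125: 71→92, due 34, tardiness 58
#139: 92→114, due 54, tardiness 60
#160: 114→138, due 103, tardiness 35
#111: 138→165, due 45, tardiness 120
Late patients: 6.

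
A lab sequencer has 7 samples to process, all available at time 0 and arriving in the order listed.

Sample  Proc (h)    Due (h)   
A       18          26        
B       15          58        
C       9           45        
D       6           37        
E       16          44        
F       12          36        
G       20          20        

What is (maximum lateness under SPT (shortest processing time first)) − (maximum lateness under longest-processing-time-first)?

17

SPT (increasing processing time): D C F B E A G.
D: 0→6, due 37, lateness -31
C: 6→15, due 45, lateness -30
F: 15→27, due 36, lateness -9
B: 27→42, due 58, lateness -16
E: 42→58, due 44, lateness 14
A: 58→76, due 26, lateness 50
G: 76→96, due 20, lateness 76
Maximum = 76.
LPT (decreasing processing time): G A E B F C D.
G: 0→20, due 20, lateness 0
A: 20→38, due 26, lateness 12
E: 38→54, due 44, lateness 10
B: 54→69, due 58, lateness 11
F: 69→81, due 36, lateness 45
C: 81→90, due 45, lateness 45
D: 90→96, due 37, lateness 59
Maximum = 59.
Difference = 76 − 59 = 17.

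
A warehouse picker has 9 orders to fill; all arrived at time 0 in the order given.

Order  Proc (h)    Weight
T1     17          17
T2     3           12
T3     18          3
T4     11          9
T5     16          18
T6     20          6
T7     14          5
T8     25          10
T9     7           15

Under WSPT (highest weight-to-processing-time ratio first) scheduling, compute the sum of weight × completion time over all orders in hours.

4197

WSPT (decreasing weight/processing-time ratio): T2 T9 T5 T1 T4 T8 T7 T6 T3.
T2: finishes 3, weight 12, w·C = 36
T9: finishes 10, weight 15, w·C = 150
T5: finishes 26, weight 18, w·C = 468
T1: finishes 43, weight 17, w·C = 731
T4: finishes 54, weight 9, w·C = 486
T8: finishes 79, weight 10, w·C = 790
T7: finishes 93, weight 5, w·C = 465
T6: finishes 113, weight 6, w·C = 678
T3: finishes 131, weight 3, w·C = 393
Sum = 36+150+468+731+486+790+465+678+393 = 4197.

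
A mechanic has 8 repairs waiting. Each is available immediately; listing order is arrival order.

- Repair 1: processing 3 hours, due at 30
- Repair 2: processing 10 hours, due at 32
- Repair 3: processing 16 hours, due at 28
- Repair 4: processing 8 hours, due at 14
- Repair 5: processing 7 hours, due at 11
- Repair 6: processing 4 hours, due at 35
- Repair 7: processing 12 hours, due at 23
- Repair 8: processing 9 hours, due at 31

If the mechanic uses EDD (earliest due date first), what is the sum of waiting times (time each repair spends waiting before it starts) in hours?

EDD (increasing due date): Repair 5 Repair 4 Repair 7 Repair 3 Repair 1 Repair 8 Repair 2 Repair 6.
Repair 5: waits 0, runs 0→7
Repair 4: waits 7, runs 7→15
Repair 7: waits 15, runs 15→27
Repair 3: waits 27, runs 27→43
Repair 1: waits 43, runs 43→46
Repair 8: waits 46, runs 46→55
Repair 2: waits 55, runs 55→65
Repair 6: waits 65, runs 65→69
Sum = 0+7+15+27+43+46+55+65 = 258.

258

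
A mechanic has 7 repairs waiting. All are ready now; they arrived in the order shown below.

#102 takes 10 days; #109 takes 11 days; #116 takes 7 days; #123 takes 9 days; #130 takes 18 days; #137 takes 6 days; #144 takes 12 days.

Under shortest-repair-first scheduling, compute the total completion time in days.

244

SPT (increasing processing time): #137 #116 #123 #102 #109 #144 #130.
#137: 0→6
#116: 6→13
#123: 13→22
#102: 22→32
#109: 32→43
#144: 43→55
#130: 55→73
Sum = 6+13+22+32+43+55+73 = 244.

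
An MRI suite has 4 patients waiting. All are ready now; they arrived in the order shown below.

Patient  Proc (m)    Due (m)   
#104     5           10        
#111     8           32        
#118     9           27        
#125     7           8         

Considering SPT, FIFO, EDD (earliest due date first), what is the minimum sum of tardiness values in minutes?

2

SPT (increasing processing time): #104 #125 #111 #118.
#104: 0→5, due 10, tardiness 0
#125: 5→12, due 8, tardiness 4
#111: 12→20, due 32, tardiness 0
#118: 20→29, due 27, tardiness 2
Sum = 0+4+0+2 = 6.
FIFO (arrival order): #104 #111 #118 #125.
#104: 0→5, due 10, tardiness 0
#111: 5→13, due 32, tardiness 0
#118: 13→22, due 27, tardiness 0
#125: 22→29, due 8, tardiness 21
Sum = 0+0+0+21 = 21.
EDD (increasing due date): #125 #104 #118 #111.
#125: 0→7, due 8, tardiness 0
#104: 7→12, due 10, tardiness 2
#118: 12→21, due 27, tardiness 0
#111: 21→29, due 32, tardiness 0
Sum = 0+2+0+0 = 2.
SPT 6, FIFO 21, EDD 2 → minimum 2.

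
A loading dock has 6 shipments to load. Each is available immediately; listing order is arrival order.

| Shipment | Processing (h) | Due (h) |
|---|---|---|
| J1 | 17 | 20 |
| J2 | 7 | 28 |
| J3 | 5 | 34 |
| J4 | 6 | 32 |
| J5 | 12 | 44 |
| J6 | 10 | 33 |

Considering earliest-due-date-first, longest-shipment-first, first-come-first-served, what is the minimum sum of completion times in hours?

EDD (increasing due date): J1 J2 J4 J6 J3 J5.
J1: 0→17
J2: 17→24
J4: 24→30
J6: 30→40
J3: 40→45
J5: 45→57
Sum = 17+24+30+40+45+57 = 213.
LPT (decreasing processing time): J1 J5 J6 J2 J4 J3.
J1: 0→17
J5: 17→29
J6: 29→39
J2: 39→46
J4: 46→52
J3: 52→57
Sum = 17+29+39+46+52+57 = 240.
FIFO (arrival order): J1 J2 J3 J4 J5 J6.
J1: 0→17
J2: 17→24
J3: 24→29
J4: 29→35
J5: 35→47
J6: 47→57
Sum = 17+24+29+35+47+57 = 209.
EDD 213, LPT 240, FIFO 209 → minimum 209.

209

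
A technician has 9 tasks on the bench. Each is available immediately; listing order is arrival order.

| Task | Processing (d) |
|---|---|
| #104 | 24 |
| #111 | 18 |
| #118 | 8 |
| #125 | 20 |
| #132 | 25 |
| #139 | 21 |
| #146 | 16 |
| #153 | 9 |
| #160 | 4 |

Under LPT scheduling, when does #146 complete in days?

LPT (decreasing processing time): #132 #104 #139 #125 #111 #146 #153 #118 #160.
#132: 0→25
#104: 25→49
#139: 49→70
#125: 70→90
#111: 90→108
#146: 108→124

124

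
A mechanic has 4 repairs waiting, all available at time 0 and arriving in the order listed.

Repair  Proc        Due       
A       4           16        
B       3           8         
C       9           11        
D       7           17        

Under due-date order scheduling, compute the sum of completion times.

54

EDD (increasing due date): B C A D.
B: 0→3
C: 3→12
A: 12→16
D: 16→23
Sum = 3+12+16+23 = 54.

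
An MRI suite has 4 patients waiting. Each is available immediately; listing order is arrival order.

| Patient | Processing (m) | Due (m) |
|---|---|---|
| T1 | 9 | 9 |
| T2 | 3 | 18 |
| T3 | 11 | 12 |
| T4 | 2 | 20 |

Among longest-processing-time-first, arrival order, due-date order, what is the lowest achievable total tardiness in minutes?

16

LPT (decreasing processing time): T3 T1 T2 T4.
T3: 0→11, due 12, tardiness 0
T1: 11→20, due 9, tardiness 11
T2: 20→23, due 18, tardiness 5
T4: 23→25, due 20, tardiness 5
Sum = 0+11+5+5 = 21.
FIFO (arrival order): T1 T2 T3 T4.
T1: 0→9, due 9, tardiness 0
T2: 9→12, due 18, tardiness 0
T3: 12→23, due 12, tardiness 11
T4: 23→25, due 20, tardiness 5
Sum = 0+0+11+5 = 16.
EDD (increasing due date): T1 T3 T2 T4.
T1: 0→9, due 9, tardiness 0
T3: 9→20, due 12, tardiness 8
T2: 20→23, due 18, tardiness 5
T4: 23→25, due 20, tardiness 5
Sum = 0+8+5+5 = 18.
LPT 21, FIFO 16, EDD 18 → minimum 16.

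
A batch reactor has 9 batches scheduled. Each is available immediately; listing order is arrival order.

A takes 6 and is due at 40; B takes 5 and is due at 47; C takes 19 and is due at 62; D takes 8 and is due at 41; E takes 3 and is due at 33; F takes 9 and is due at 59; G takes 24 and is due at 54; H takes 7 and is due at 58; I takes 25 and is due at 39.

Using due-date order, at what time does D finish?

42

EDD (increasing due date): E I A D B G H F C.
E: 0→3
I: 3→28
A: 28→34
D: 34→42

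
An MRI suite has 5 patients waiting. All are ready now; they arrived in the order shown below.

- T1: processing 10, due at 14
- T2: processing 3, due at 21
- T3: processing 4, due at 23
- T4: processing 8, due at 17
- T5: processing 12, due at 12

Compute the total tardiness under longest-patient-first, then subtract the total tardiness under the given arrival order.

15

LPT (decreasing processing time): T5 T1 T4 T3 T2.
T5: 0→12, due 12, tardiness 0
T1: 12→22, due 14, tardiness 8
T4: 22→30, due 17, tardiness 13
T3: 30→34, due 23, tardiness 11
T2: 34→37, due 21, tardiness 16
Sum = 0+8+13+11+16 = 48.
FIFO (arrival order): T1 T2 T3 T4 T5.
T1: 0→10, due 14, tardiness 0
T2: 10→13, due 21, tardiness 0
T3: 13→17, due 23, tardiness 0
T4: 17→25, due 17, tardiness 8
T5: 25→37, due 12, tardiness 25
Sum = 0+0+0+8+25 = 33.
Difference = 48 − 33 = 15.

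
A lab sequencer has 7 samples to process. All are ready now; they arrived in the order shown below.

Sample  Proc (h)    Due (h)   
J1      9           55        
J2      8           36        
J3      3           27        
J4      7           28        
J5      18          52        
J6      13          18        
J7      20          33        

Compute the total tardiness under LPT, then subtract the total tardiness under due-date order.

LPT (decreasing processing time): J7 J5 J6 J1 J2 J4 J3.
J7: 0→20, due 33, tardiness 0
J5: 20→38, due 52, tardiness 0
J6: 38→51, due 18, tardiness 33
J1: 51→60, due 55, tardiness 5
J2: 60→68, due 36, tardiness 32
J4: 68→75, due 28, tardiness 47
J3: 75→78, due 27, tardiness 51
Sum = 0+0+33+5+32+47+51 = 168.
EDD (increasing due date): J6 J3 J4 J7 J2 J5 J1.
J6: 0→13, due 18, tardiness 0
J3: 13→16, due 27, tardiness 0
J4: 16→23, due 28, tardiness 0
J7: 23→43, due 33, tardiness 10
J2: 43→51, due 36, tardiness 15
J5: 51→69, due 52, tardiness 17
J1: 69→78, due 55, tardiness 23
Sum = 0+0+0+10+15+17+23 = 65.
Difference = 168 − 65 = 103.

103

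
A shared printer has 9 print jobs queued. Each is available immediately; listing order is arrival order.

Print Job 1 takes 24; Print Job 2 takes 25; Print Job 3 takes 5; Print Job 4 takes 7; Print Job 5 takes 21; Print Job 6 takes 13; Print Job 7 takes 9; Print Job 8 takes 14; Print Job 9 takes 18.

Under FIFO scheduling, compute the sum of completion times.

FIFO (arrival order): Print Job 1 Print Job 2 Print Job 3 Print Job 4 Print Job 5 Print Job 6 Print Job 7 Print Job 8 Print Job 9.
Print Job 1: 0→24
Print Job 2: 24→49
Print Job 3: 49→54
Print Job 4: 54→61
Print Job 5: 61→82
Print Job 6: 82→95
Print Job 7: 95→104
Print Job 8: 104→118
Print Job 9: 118→136
Sum = 24+49+54+61+82+95+104+118+136 = 723.

723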